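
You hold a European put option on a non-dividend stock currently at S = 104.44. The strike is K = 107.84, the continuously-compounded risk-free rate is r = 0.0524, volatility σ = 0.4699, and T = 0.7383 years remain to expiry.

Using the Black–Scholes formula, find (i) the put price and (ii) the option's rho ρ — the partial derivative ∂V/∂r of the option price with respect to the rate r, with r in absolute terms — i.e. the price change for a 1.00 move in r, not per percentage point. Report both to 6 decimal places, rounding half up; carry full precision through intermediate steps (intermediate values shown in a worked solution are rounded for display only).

price = 16.309929
ρ = -43.931768

σ√T = 0.4699·√0.7383 = 0.403759
d₁ = (ln(S/K) + (r+σ²/2)T) / (σ√T) = (ln(104.44/107.84) + (0.0524+0.4699²/2)·0.7383) / 0.403759 = (-0.032036 + 0.120197) / 0.403759 = 0.218352
d₂ = d₁ − σ√T = 0.218352 − 0.403759 = -0.185407
e^{−rT} = e^{−0.0524·0.7383} = 0.962052
N(−d₁) = 0.413577,  N(−d₂) = 0.573545
Put price V = K·e^{−rT}·N(−d₂) − S·N(−d₁) = 59.503952 − 43.194023 = 16.309929
ρ = −K·T·e^{−rT}·N(−d₂) = -43.931768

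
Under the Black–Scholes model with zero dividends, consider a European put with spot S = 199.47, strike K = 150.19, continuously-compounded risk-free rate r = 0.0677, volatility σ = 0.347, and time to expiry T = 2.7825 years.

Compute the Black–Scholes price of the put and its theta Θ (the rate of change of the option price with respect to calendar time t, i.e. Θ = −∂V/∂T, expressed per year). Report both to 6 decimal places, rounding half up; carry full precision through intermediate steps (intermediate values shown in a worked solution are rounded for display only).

σ√T = 0.347·√2.7825 = 0.578825
d₁ = (ln(S/K) + (r+σ²/2)T) / (σ√T) = (ln(199.47/150.19) + (0.0677+0.347²/2)·2.7825) / 0.578825 = (0.283763 + 0.355894) / 0.578825 = 1.105096
d₂ = d₁ − σ√T = 1.105096 − 0.578825 = 0.526271
e^{−rT} = e^{−0.0677·2.7825} = 0.828304
N(−d₁) = 0.134559,  N(−d₂) = 0.299350
Put price V = K·e^{−rT}·N(−d₂) − S·N(−d₁) = 37.240000 − 26.840476 = 10.399524
φ(d₁) = (1/√(2π))·e^{−d₁²/2} = 0.216632
Θ = −S·φ(d₁)·σ/(2√T) + r·K·e^{−rT}·N(−d₂) = −4.494498 + 2.521148 = -1.973350

price = 10.399524
Θ = -1.973350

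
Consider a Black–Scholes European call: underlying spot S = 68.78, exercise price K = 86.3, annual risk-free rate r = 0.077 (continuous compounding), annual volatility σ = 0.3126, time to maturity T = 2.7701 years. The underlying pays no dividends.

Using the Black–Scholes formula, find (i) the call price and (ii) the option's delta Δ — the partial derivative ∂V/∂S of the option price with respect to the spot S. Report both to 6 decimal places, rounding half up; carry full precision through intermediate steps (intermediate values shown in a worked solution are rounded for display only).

price = 13.746670
Δ = 0.592493

σ√T = 0.3126·√2.7701 = 0.520279
d₁ = (ln(S/K) + (r+σ²/2)T) / (σ√T) = (ln(68.78/86.3) + (0.077+0.3126²/2)·2.7701) / 0.520279 = (-0.226917 + 0.348643) / 0.520279 = 0.233964
d₂ = d₁ − σ√T = 0.233964 − 0.520279 = -0.286316
e^{−rT} = e^{−0.077·2.7701} = 0.807916
N(d₁) = 0.592493,  N(d₂) = 0.387318
Call price V = S·N(d₁) − K·e^{−rT}·N(d₂) = 40.751696 − 27.005025 = 13.746670
Δ = N(d₁) = 0.592493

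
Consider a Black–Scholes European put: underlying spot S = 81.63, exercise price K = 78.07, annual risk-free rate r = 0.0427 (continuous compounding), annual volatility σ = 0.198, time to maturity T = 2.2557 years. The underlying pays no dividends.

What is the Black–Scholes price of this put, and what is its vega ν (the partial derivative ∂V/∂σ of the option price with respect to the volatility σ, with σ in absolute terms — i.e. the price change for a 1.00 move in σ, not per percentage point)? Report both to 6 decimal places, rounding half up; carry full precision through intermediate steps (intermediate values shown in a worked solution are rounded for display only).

price = 4.634371
ν = 40.294556

σ√T = 0.198·√2.2557 = 0.297376
d₁ = (ln(S/K) + (r+σ²/2)T) / (σ√T) = (ln(81.63/78.07) + (0.0427+0.198²/2)·2.2557) / 0.297376 = (0.044591 + 0.140535) / 0.297376 = 0.622530
d₂ = d₁ − σ√T = 0.622530 − 0.297376 = 0.325155
e^{−rT} = e^{−0.0427·2.2557} = 0.908175
N(−d₁) = 0.266797,  N(−d₂) = 0.372532
Put price V = K·e^{−rT}·N(−d₂) − S·N(−d₁) = 26.412973 − 21.778602 = 4.634371
φ(d₁) = (1/√(2π))·e^{−d₁²/2} = 0.328667
ν = S·φ(d₁)·√T = 40.294556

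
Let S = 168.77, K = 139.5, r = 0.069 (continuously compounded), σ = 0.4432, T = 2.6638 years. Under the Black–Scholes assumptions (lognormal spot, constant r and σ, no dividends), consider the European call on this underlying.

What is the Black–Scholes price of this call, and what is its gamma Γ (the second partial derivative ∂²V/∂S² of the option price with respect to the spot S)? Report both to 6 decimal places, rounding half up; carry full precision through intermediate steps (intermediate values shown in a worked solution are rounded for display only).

σ√T = 0.4432·√2.6638 = 0.723353
d₁ = (ln(S/K) + (r+σ²/2)T) / (σ√T) = (ln(168.77/139.5) + (0.069+0.4432²/2)·2.6638) / 0.723353 = (0.190472 + 0.445422) / 0.723353 = 0.879092
d₂ = d₁ − σ√T = 0.879092 − 0.723353 = 0.155739
e^{−rT} = e^{−0.069·2.6638} = 0.832100
N(d₁) = 0.810324,  N(d₂) = 0.561881
Call price V = S·N(d₁) − K·e^{−rT}·N(d₂) = 136.758452 − 65.221980 = 71.536473
φ(d₁) = (1/√(2π))·e^{−d₁²/2} = 0.271080
Γ = φ(d₁) / (S·σ·√T) = 0.002221

price = 71.536473
Γ = 0.002221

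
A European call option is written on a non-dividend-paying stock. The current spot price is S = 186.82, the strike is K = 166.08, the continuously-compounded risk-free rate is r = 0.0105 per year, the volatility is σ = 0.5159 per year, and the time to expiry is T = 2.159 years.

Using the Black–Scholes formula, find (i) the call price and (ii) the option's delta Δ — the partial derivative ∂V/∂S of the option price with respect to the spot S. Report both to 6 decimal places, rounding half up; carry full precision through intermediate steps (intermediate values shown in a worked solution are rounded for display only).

σ√T = 0.5159·√2.159 = 0.758040
d₁ = (ln(S/K) + (r+σ²/2)T) / (σ√T) = (ln(186.82/166.08) + (0.0105+0.5159²/2)·2.159) / 0.758040 = (0.117676 + 0.309981) / 0.758040 = 0.564162
d₂ = d₁ − σ√T = 0.564162 − 0.758040 = -0.193877
e^{−rT} = e^{−0.0105·2.159} = 0.977586
N(d₁) = 0.713678,  N(d₂) = 0.423136
Call price V = S·N(d₁) − K·e^{−rT}·N(d₂) = 133.329364 − 68.699274 = 64.630090
Δ = N(d₁) = 0.713678

price = 64.630090
Δ = 0.713678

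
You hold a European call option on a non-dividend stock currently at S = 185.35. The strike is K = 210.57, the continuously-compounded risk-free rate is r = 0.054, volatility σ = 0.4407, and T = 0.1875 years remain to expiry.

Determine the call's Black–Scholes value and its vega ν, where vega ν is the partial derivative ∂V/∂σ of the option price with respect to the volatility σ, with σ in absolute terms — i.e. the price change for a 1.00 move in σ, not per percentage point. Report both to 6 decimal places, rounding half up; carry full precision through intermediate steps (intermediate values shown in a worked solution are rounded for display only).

price = 6.154050
ν = 27.968980

σ√T = 0.4407·√0.1875 = 0.190829
d₁ = (ln(S/K) + (r+σ²/2)T) / (σ√T) = (ln(185.35/210.57) + (0.054+0.4407²/2)·0.1875) / 0.190829 = (-0.127572 + 0.028333) / 0.190829 = -0.520044
d₂ = d₁ − σ√T = -0.520044 − 0.190829 = -0.710873
e^{−rT} = e^{−0.054·0.1875} = 0.989926
N(d₁) = 0.301516,  N(d₂) = 0.238581
Call price V = S·N(d₁) − K·e^{−rT}·N(d₂) = 55.886043 − 49.731993 = 6.154050
φ(d₁) = (1/√(2π))·e^{−d₁²/2} = 0.348484
ν = S·φ(d₁)·√T = 27.968980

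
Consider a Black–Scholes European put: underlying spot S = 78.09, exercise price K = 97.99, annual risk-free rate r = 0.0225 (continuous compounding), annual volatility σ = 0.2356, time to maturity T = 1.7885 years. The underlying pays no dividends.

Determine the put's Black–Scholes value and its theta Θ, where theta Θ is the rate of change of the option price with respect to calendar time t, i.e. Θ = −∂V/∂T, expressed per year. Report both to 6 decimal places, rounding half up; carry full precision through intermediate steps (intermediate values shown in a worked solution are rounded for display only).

price = 20.614777
Θ = -0.858147

σ√T = 0.2356·√1.7885 = 0.315079
d₁ = (ln(S/K) + (r+σ²/2)T) / (σ√T) = (ln(78.09/97.99) + (0.0225+0.2356²/2)·1.7885) / 0.315079 = (-0.227003 + 0.089879) / 0.315079 = -0.435207
d₂ = d₁ − σ√T = -0.435207 − 0.315079 = -0.750286
e^{−rT} = e^{−0.0225·1.7885} = 0.960558
N(−d₁) = 0.668294,  N(−d₂) = 0.773459
Put price V = K·e^{−rT}·N(−d₂) − S·N(−d₁) = 72.801852 − 52.187075 = 20.614777
φ(d₁) = (1/√(2π))·e^{−d₁²/2} = 0.362895
Θ = −S·φ(d₁)·σ/(2√T) + r·K·e^{−rT}·N(−d₂) = −2.496189 + 1.638042 = -0.858147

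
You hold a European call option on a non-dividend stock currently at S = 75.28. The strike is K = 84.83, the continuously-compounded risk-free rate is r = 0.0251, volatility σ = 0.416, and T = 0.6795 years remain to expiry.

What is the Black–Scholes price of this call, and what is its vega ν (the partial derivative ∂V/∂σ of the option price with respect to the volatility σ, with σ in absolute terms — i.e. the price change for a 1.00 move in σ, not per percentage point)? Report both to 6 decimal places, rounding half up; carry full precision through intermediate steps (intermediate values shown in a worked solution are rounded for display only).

price = 7.215668
ν = 24.557079

σ√T = 0.416·√0.6795 = 0.342916
d₁ = (ln(S/K) + (r+σ²/2)T) / (σ√T) = (ln(75.28/84.83) + (0.0251+0.416²/2)·0.6795) / 0.342916 = (-0.119435 + 0.075851) / 0.342916 = -0.127097
d₂ = d₁ − σ√T = -0.127097 − 0.342916 = -0.470013
e^{−rT} = e^{−0.0251·0.6795} = 0.983089
N(d₁) = 0.449432,  N(d₂) = 0.319173
Call price V = S·N(d₁) − K·e^{−rT}·N(d₂) = 33.833235 − 26.617567 = 7.215668
φ(d₁) = (1/√(2π))·e^{−d₁²/2} = 0.395733
ν = S·φ(d₁)·√T = 24.557079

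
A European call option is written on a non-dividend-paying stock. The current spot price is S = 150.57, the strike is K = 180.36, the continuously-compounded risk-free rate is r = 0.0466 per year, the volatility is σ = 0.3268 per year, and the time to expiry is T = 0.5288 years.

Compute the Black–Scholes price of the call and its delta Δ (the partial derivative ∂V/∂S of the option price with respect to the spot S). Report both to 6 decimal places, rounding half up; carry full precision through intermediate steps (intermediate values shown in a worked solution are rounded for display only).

price = 5.927811
Δ = 0.295587

σ√T = 0.3268·√0.5288 = 0.237645
d₁ = (ln(S/K) + (r+σ²/2)T) / (σ√T) = (ln(150.57/180.36) + (0.0466+0.3268²/2)·0.5288) / 0.237645 = (-0.180527 + 0.052880) / 0.237645 = -0.537135
d₂ = d₁ − σ√T = -0.537135 − 0.237645 = -0.774780
e^{−rT} = e^{−0.0466·0.5288} = 0.975659
N(d₁) = 0.295587,  N(d₂) = 0.219235
Call price V = S·N(d₁) − K·e^{−rT}·N(d₂) = 44.506552 − 38.578740 = 5.927811
Δ = N(d₁) = 0.295587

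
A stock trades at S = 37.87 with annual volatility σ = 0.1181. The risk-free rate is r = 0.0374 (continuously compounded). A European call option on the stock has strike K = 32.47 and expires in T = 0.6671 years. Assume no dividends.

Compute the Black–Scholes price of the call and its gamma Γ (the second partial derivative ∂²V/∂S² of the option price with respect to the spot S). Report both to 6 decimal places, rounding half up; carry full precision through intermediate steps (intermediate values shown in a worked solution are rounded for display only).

price = 6.241679
Γ = 0.017902

σ√T = 0.1181·√0.6671 = 0.096460
d₁ = (ln(S/K) + (r+σ²/2)T) / (σ√T) = (ln(37.87/32.47) + (0.0374+0.1181²/2)·0.6671) / 0.096460 = (0.153843 + 0.029602) / 0.096460 = 1.901775
d₂ = d₁ − σ√T = 1.901775 − 0.096460 = 1.805315
e^{−rT} = e^{−0.0374·0.6671} = 0.975359
N(d₁) = 0.971400,  N(d₂) = 0.964487
Call price V = S·N(d₁) − K·e^{−rT}·N(d₂) = 36.786907 − 30.545228 = 6.241679
φ(d₁) = (1/√(2π))·e^{−d₁²/2} = 0.065395
Γ = φ(d₁) / (S·σ·√T) = 0.017902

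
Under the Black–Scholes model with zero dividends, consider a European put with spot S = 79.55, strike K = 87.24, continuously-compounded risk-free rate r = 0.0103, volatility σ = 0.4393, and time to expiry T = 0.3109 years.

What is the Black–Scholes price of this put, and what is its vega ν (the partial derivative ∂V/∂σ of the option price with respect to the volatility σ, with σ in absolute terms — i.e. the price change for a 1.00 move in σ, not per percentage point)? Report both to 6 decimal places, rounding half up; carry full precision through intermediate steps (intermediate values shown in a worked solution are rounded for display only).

price = 12.348621
ν = 17.188183

σ√T = 0.4393·√0.3109 = 0.244947
d₁ = (ln(S/K) + (r+σ²/2)T) / (σ√T) = (ln(79.55/87.24) + (0.0103+0.4393²/2)·0.3109) / 0.244947 = (-0.092277 + 0.033202) / 0.244947 = -0.241177
d₂ = d₁ − σ√T = -0.241177 − 0.244947 = -0.486124
e^{−rT} = e^{−0.0103·0.3109} = 0.996803
N(−d₁) = 0.595291,  N(−d₂) = 0.686560
Put price V = K·e^{−rT}·N(−d₂) − S·N(−d₁) = 59.704019 − 47.355398 = 12.348621
φ(d₁) = (1/√(2π))·e^{−d₁²/2} = 0.387507
ν = S·φ(d₁)·√T = 17.188183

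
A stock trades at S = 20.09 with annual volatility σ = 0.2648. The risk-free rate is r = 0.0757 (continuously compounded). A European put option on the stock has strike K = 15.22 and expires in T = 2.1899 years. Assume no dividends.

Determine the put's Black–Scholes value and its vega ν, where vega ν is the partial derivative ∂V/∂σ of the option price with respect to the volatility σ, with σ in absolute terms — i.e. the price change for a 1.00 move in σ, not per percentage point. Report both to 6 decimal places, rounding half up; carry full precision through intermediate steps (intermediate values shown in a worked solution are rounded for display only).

price = 0.401392
ν = 4.914460

σ√T = 0.2648·√2.1899 = 0.391859
d₁ = (ln(S/K) + (r+σ²/2)T) / (σ√T) = (ln(20.09/15.22) + (0.0757+0.2648²/2)·2.1899) / 0.391859 = (0.277612 + 0.242552) / 0.391859 = 1.327426
d₂ = d₁ − σ√T = 1.327426 − 0.391859 = 0.935567
e^{−rT} = e^{−0.0757·2.1899} = 0.847236
N(−d₁) = 0.092184,  N(−d₂) = 0.174748
Put price V = K·e^{−rT}·N(−d₂) − S·N(−d₁) = 2.253368 − 1.851975 = 0.401392
φ(d₁) = (1/√(2π))·e^{−d₁²/2} = 0.165304
ν = S·φ(d₁)·√T = 4.914460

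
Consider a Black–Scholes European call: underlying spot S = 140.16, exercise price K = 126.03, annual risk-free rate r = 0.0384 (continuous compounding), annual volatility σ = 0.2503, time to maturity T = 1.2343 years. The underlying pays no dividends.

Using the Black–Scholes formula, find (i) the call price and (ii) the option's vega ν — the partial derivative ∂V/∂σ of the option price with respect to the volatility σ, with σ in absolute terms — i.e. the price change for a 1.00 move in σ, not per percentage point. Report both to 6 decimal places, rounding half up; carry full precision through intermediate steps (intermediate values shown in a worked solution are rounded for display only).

σ√T = 0.2503·√1.2343 = 0.278081
d₁ = (ln(S/K) + (r+σ²/2)T) / (σ√T) = (ln(140.16/126.03) + (0.0384+0.2503²/2)·1.2343) / 0.278081 = (0.106265 + 0.086062) / 0.278081 = 0.691620
d₂ = d₁ − σ√T = 0.691620 − 0.278081 = 0.413539
e^{−rT} = e^{−0.0384·1.2343} = 0.953709
N(d₁) = 0.755412,  N(d₂) = 0.660394
Call price V = S·N(d₁) − K·e^{−rT}·N(d₂) = 105.878537 − 79.376655 = 26.501882
φ(d₁) = (1/√(2π))·e^{−d₁²/2} = 0.314080
ν = S·φ(d₁)·√T = 48.907421

price = 26.501882
ν = 48.907421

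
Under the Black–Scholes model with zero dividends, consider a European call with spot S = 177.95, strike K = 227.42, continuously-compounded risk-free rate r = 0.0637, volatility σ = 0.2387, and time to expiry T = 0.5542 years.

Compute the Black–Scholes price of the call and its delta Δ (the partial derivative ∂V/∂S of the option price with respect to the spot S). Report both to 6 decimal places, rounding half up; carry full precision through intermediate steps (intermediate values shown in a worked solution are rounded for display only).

σ√T = 0.2387·√0.5542 = 0.177699
d₁ = (ln(S/K) + (r+σ²/2)T) / (σ√T) = (ln(177.95/227.42) + (0.0637+0.2387²/2)·0.5542) / 0.177699 = (-0.245296 + 0.051091) / 0.177699 = -1.092885
d₂ = d₁ − σ√T = -1.092885 − 0.177699 = -1.270584
e^{−rT} = e^{−0.0637·0.5542} = 0.965313
N(d₁) = 0.137222,  N(d₂) = 0.101938
Call price V = S·N(d₁) − K·e^{−rT}·N(d₂) = 24.418687 − 22.378677 = 2.040010
Δ = N(d₁) = 0.137222

price = 2.040010
Δ = 0.137222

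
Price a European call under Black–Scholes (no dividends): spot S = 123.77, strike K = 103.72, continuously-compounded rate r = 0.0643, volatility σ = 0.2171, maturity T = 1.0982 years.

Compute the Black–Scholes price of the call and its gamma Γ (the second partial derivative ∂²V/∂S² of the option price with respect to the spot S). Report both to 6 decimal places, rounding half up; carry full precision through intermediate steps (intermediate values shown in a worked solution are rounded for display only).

price = 28.865321
Γ = 0.006888

σ√T = 0.2171·√1.0982 = 0.227510
d₁ = (ln(S/K) + (r+σ²/2)T) / (σ√T) = (ln(123.77/103.72) + (0.0643+0.2171²/2)·1.0982) / 0.227510 = (0.176730 + 0.096495) / 0.227510 = 1.200935
d₂ = d₁ − σ√T = 1.200935 − 0.227510 = 0.973425
e^{−rT} = e^{−0.0643·1.0982} = 0.931821
N(d₁) = 0.885112,  N(d₂) = 0.834829
Call price V = S·N(d₁) − K·e^{−rT}·N(d₂) = 109.550282 − 80.684961 = 28.865321
φ(d₁) = (1/√(2π))·e^{−d₁²/2} = 0.193968
Γ = φ(d₁) / (S·σ·√T) = 0.006888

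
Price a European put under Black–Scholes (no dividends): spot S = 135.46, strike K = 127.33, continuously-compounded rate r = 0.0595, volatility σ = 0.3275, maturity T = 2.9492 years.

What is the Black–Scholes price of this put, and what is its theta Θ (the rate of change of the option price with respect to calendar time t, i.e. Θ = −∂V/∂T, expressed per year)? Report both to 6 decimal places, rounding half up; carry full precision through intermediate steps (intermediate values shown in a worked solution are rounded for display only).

price = 14.796936
Θ = -1.201552

σ√T = 0.3275·√2.9492 = 0.562423
d₁ = (ln(S/K) + (r+σ²/2)T) / (σ√T) = (ln(135.46/127.33) + (0.0595+0.3275²/2)·2.9492) / 0.562423 = (0.061894 + 0.333637) / 0.562423 = 0.703263
d₂ = d₁ − σ√T = 0.703263 − 0.562423 = 0.140840
e^{−rT} = e^{−0.0595·2.9492} = 0.839056
N(−d₁) = 0.240946,  N(−d₂) = 0.443998
Put price V = K·e^{−rT}·N(−d₂) − S·N(−d₁) = 47.435463 − 32.638527 = 14.796936
φ(d₁) = (1/√(2π))·e^{−d₁²/2} = 0.311540
Θ = −S·φ(d₁)·σ/(2√T) + r·K·e^{−rT}·N(−d₂) = −4.023962 + 2.822410 = -1.201552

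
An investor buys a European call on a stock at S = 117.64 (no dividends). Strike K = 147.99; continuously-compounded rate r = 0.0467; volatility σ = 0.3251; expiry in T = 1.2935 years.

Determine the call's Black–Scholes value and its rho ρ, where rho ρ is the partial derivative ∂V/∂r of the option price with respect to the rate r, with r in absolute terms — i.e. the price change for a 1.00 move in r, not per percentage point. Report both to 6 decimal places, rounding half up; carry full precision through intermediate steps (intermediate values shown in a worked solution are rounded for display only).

σ√T = 0.3251·√1.2935 = 0.369743
d₁ = (ln(S/K) + (r+σ²/2)T) / (σ√T) = (ln(117.64/147.99) + (0.0467+0.3251²/2)·1.2935) / 0.369743 = (-0.229516 + 0.128761) / 0.369743 = -0.272498
d₂ = d₁ − σ√T = -0.272498 − 0.369743 = -0.642241
e^{−rT} = e^{−0.0467·1.2935} = 0.941382
N(d₁) = 0.392620,  N(d₂) = 0.260358
Call price V = S·N(d₁) − K·e^{−rT}·N(d₂) = 46.187784 − 36.271860 = 9.915924
ρ = K·T·e^{−rT}·N(d₂) = 46.917651

price = 9.915924
ρ = 46.917651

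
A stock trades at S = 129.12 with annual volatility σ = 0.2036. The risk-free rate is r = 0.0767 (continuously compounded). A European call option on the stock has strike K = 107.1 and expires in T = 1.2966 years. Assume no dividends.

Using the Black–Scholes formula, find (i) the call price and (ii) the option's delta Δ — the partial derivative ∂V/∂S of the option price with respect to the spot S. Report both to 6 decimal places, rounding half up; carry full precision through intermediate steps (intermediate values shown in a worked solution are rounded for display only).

σ√T = 0.2036·√1.2966 = 0.231836
d₁ = (ln(S/K) + (r+σ²/2)T) / (σ√T) = (ln(129.12/107.1) + (0.0767+0.2036²/2)·1.2966) / 0.231836 = (0.186979 + 0.126323) / 0.231836 = 1.351397
d₂ = d₁ − σ√T = 1.351397 − 0.231836 = 1.119561
e^{−rT} = e^{−0.0767·1.2966} = 0.905336
N(d₁) = 0.911716,  N(d₂) = 0.868550
Call price V = S·N(d₁) − K·e^{−rT}·N(d₂) = 117.720750 − 84.215849 = 33.504902
Δ = N(d₁) = 0.911716

price = 33.504902
Δ = 0.911716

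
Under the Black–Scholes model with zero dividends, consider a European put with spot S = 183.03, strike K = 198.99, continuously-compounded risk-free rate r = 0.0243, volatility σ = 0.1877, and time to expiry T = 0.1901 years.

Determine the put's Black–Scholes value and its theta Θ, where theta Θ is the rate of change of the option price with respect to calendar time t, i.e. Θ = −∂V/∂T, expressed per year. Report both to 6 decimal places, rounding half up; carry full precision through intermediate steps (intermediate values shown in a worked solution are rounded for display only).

price = 16.428913
Θ = -6.197407

σ√T = 0.1877·√0.1901 = 0.081838
d₁ = (ln(S/K) + (r+σ²/2)T) / (σ√T) = (ln(183.03/198.99) + (0.0243+0.1877²/2)·0.1901) / 0.081838 = (-0.083604 + 0.007968) / 0.081838 = -0.924220
d₂ = d₁ − σ√T = -0.924220 − 0.081838 = -1.006058
e^{−rT} = e^{−0.0243·0.1901} = 0.995391
N(−d₁) = 0.822314,  N(−d₂) = 0.842806
Put price V = K·e^{−rT}·N(−d₂) − S·N(−d₁) = 166.937041 − 150.508129 = 16.428913
φ(d₁) = (1/√(2π))·e^{−d₁²/2} = 0.260272
Θ = −S·φ(d₁)·σ/(2√T) + r·K·e^{−rT}·N(−d₂) = −10.253977 + 4.056570 = -6.197407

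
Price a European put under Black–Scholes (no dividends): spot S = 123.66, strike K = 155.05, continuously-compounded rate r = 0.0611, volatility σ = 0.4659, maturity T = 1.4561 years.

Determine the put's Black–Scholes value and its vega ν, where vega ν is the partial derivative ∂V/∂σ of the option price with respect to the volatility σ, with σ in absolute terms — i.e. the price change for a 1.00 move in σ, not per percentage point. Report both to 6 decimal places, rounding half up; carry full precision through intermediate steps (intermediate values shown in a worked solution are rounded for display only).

price = 39.330144
ν = 59.489182

σ√T = 0.4659·√1.4561 = 0.562197
d₁ = (ln(S/K) + (r+σ²/2)T) / (σ√T) = (ln(123.66/155.05) + (0.0611+0.4659²/2)·1.4561) / 0.562197 = (-0.226212 + 0.247000) / 0.562197 = 0.036977
d₂ = d₁ − σ√T = 0.036977 − 0.562197 = -0.525219
e^{−rT} = e^{−0.0611·1.4561} = 0.914875
N(−d₁) = 0.485252,  N(−d₂) = 0.700285
Put price V = K·e^{−rT}·N(−d₂) − S·N(−d₁) = 99.336352 − 60.006208 = 39.330144
φ(d₁) = (1/√(2π))·e^{−d₁²/2} = 0.398670
ν = S·φ(d₁)·√T = 59.489182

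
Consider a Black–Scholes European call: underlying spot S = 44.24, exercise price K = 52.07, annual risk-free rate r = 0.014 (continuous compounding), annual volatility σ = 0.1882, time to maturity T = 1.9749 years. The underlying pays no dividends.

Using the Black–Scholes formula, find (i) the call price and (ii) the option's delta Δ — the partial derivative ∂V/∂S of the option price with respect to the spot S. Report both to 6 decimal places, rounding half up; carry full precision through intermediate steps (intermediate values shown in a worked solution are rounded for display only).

σ√T = 0.1882·√1.9749 = 0.264480
d₁ = (ln(S/K) + (r+σ²/2)T) / (σ√T) = (ln(44.24/52.07) + (0.014+0.1882²/2)·1.9749) / 0.264480 = (-0.162960 + 0.062623) / 0.264480 = -0.379372
d₂ = d₁ − σ√T = -0.379372 − 0.264480 = -0.643852
e^{−rT} = e^{−0.014·1.9749} = 0.972730
N(d₁) = 0.352206,  N(d₂) = 0.259836
Call price V = S·N(d₁) − K·e^{−rT}·N(d₂) = 15.581578 − 13.160692 = 2.420885
Δ = N(d₁) = 0.352206

price = 2.420885
Δ = 0.352206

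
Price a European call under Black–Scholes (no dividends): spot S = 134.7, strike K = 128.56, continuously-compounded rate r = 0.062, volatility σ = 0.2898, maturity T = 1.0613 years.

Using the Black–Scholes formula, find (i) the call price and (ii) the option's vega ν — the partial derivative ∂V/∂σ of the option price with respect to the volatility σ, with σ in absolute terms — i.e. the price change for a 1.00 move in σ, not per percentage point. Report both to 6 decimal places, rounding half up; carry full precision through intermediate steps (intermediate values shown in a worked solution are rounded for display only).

σ√T = 0.2898·√1.0613 = 0.298550
d₁ = (ln(S/K) + (r+σ²/2)T) / (σ√T) = (ln(134.7/128.56) + (0.062+0.2898²/2)·1.0613) / 0.298550 = (0.046654 + 0.110367) / 0.298550 = 0.525945
d₂ = d₁ − σ√T = 0.525945 − 0.298550 = 0.227395
e^{−rT} = e^{−0.062·1.0613} = 0.936318
N(d₁) = 0.700537,  N(d₂) = 0.589942
Call price V = S·N(d₁) − K·e^{−rT}·N(d₂) = 94.362317 − 71.013041 = 23.349276
φ(d₁) = (1/√(2π))·e^{−d₁²/2} = 0.347411
ν = S·φ(d₁)·√T = 48.209189

price = 23.349276
ν = 48.209189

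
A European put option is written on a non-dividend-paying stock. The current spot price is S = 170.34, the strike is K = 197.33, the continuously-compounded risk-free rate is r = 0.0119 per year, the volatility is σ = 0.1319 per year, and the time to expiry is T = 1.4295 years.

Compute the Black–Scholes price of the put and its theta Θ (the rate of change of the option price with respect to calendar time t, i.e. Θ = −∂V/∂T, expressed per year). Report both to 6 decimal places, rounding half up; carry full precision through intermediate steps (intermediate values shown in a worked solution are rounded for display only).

σ√T = 0.1319·√1.4295 = 0.157702
d₁ = (ln(S/K) + (r+σ²/2)T) / (σ√T) = (ln(170.34/197.33) + (0.0119+0.1319²/2)·1.4295) / 0.157702 = (-0.147081 + 0.029446) / 0.157702 = -0.745933
d₂ = d₁ − σ√T = -0.745933 − 0.157702 = -0.903635
e^{−rT} = e^{−0.0119·1.4295} = 0.983133
N(−d₁) = 0.772146,  N(−d₂) = 0.816905
Put price V = K·e^{−rT}·N(−d₂) − S·N(−d₁) = 158.480965 − 131.527354 = 26.953611
φ(d₁) = (1/√(2π))·e^{−d₁²/2} = 0.302055
Θ = −S·φ(d₁)·σ/(2√T) + r·K·e^{−rT}·N(−d₂) = −2.838084 + 1.885923 = -0.952161

price = 26.953611
Θ = -0.952161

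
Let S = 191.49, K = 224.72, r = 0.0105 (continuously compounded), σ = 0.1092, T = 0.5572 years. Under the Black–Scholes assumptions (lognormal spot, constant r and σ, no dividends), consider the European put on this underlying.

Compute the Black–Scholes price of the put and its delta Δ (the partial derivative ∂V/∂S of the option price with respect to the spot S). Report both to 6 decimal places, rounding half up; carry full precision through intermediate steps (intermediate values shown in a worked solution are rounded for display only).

σ√T = 0.1092·√0.5572 = 0.081513
d₁ = (ln(S/K) + (r+σ²/2)T) / (σ√T) = (ln(191.49/224.72) + (0.0105+0.1092²/2)·0.5572) / 0.081513 = (-0.160020 + 0.009173) / 0.081513 = -1.850580
d₂ = d₁ − σ√T = -1.850580 − 0.081513 = -1.932093
e^{−rT} = e^{−0.0105·0.5572} = 0.994166
N(−d₁) = 0.967885,  N(−d₂) = 0.973326
Put price V = K·e^{−rT}·N(−d₂) − S·N(−d₁) = 217.449879 − 185.340300 = 32.109579
Δ = −N(−d₁) = -0.967885

price = 32.109579
Δ = -0.967885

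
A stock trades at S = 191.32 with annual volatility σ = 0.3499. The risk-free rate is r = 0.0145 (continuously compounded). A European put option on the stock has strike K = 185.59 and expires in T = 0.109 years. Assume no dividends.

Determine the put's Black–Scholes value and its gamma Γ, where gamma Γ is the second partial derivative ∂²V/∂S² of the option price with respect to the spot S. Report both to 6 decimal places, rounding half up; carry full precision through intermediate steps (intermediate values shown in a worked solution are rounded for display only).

price = 5.991993
Γ = 0.017068

σ√T = 0.3499·√0.109 = 0.115520
d₁ = (ln(S/K) + (r+σ²/2)T) / (σ√T) = (ln(191.32/185.59) + (0.0145+0.3499²/2)·0.109) / 0.115520 = (0.030407 + 0.008253) / 0.115520 = 0.334664
d₂ = d₁ − σ√T = 0.334664 − 0.115520 = 0.219144
e^{−rT} = e^{−0.0145·0.109} = 0.998421
N(−d₁) = 0.368939,  N(−d₂) = 0.413269
Put price V = K·e^{−rT}·N(−d₂) − S·N(−d₁) = 76.577438 − 70.585445 = 5.991993
φ(d₁) = (1/√(2π))·e^{−d₁²/2} = 0.377216
Γ = φ(d₁) / (S·σ·√T) = 0.017068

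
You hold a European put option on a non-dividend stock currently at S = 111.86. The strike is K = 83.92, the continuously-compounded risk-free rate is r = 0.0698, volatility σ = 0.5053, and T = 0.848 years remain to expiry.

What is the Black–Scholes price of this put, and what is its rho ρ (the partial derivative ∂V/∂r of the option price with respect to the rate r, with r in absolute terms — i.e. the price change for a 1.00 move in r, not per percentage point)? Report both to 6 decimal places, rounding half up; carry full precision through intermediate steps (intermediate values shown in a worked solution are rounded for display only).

σ√T = 0.5053·√0.848 = 0.465315
d₁ = (ln(S/K) + (r+σ²/2)T) / (σ√T) = (ln(111.86/83.92) + (0.0698+0.5053²/2)·0.848) / 0.465315 = (0.287384 + 0.167450) / 0.465315 = 0.977474
d₂ = d₁ − σ√T = 0.977474 − 0.465315 = 0.512159
e^{−rT} = e^{−0.0698·0.848} = 0.942527
N(−d₁) = 0.164167,  N(−d₂) = 0.304270
Put price V = K·e^{−rT}·N(−d₂) − S·N(−d₁) = 24.066797 − 18.363743 = 5.703054
ρ = −K·T·e^{−rT}·N(−d₂) = -20.408644

price = 5.703054
ρ = -20.408644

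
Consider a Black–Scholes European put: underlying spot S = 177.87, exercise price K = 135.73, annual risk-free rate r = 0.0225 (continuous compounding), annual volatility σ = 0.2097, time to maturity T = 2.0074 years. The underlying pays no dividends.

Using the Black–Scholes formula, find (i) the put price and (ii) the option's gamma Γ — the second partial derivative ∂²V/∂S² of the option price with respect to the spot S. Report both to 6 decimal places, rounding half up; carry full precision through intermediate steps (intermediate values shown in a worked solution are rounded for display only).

σ√T = 0.2097·√2.0074 = 0.297109
d₁ = (ln(S/K) + (r+σ²/2)T) / (σ√T) = (ln(177.87/135.73) + (0.0225+0.2097²/2)·2.0074) / 0.297109 = (0.270385 + 0.089303) / 0.297109 = 1.210630
d₂ = d₁ − σ√T = 1.210630 − 0.297109 = 0.913521
e^{−rT} = e^{−0.0225·2.0074} = 0.955838
N(−d₁) = 0.113019,  N(−d₂) = 0.180484
Put price V = K·e^{−rT}·N(−d₂) − S·N(−d₁) = 23.415301 − 20.102634 = 3.312667
φ(d₁) = (1/√(2π))·e^{−d₁²/2} = 0.191714
Γ = φ(d₁) / (S·σ·√T) = 0.003628

price = 3.312667
Γ = 0.003628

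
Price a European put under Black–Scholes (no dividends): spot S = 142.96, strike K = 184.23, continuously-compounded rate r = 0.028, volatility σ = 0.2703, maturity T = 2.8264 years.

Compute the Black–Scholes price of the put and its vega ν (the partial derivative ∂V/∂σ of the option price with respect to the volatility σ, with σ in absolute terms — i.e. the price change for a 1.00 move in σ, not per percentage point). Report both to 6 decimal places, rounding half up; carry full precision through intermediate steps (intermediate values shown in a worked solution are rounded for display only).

price = 43.779283
ν = 94.712268

σ√T = 0.2703·√2.8264 = 0.454426
d₁ = (ln(S/K) + (r+σ²/2)T) / (σ√T) = (ln(142.96/184.23) + (0.028+0.2703²/2)·2.8264) / 0.454426 = (-0.253620 + 0.182391) / 0.454426 = -0.156746
d₂ = d₁ − σ√T = -0.156746 − 0.454426 = -0.611172
e^{−rT} = e^{−0.028·2.8264} = 0.923911
N(−d₁) = 0.562278,  N(−d₂) = 0.729457
Put price V = K·e^{−rT}·N(−d₂) − S·N(−d₁) = 124.162491 − 80.383208 = 43.779283
φ(d₁) = (1/√(2π))·e^{−d₁²/2} = 0.394071
ν = S·φ(d₁)·√T = 94.712268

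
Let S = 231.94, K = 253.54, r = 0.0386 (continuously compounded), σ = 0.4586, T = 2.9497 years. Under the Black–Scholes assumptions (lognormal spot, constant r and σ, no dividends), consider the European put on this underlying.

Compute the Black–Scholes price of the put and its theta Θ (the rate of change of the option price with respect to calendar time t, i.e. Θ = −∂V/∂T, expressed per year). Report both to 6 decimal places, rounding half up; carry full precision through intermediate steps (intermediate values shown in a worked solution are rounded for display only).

σ√T = 0.4586·√2.9497 = 0.787631
d₁ = (ln(S/K) + (r+σ²/2)T) / (σ√T) = (ln(231.94/253.54) + (0.0386+0.4586²/2)·2.9497) / 0.787631 = (-0.089043 + 0.424040) / 0.787631 = 0.425322
d₂ = d₁ − σ√T = 0.425322 − 0.787631 = -0.362309
e^{−rT} = e^{−0.0386·2.9497} = 0.892384
N(−d₁) = 0.335301,  N(−d₂) = 0.641439
Put price V = K·e^{−rT}·N(−d₂) − S·N(−d₁) = 145.128962 − 77.769693 = 67.359269
φ(d₁) = (1/√(2π))·e^{−d₁²/2} = 0.364442
Θ = −S·φ(d₁)·σ/(2√T) + r·K·e^{−rT}·N(−d₂) = −11.285457 + 5.601978 = -5.683479

price = 67.359269
Θ = -5.683479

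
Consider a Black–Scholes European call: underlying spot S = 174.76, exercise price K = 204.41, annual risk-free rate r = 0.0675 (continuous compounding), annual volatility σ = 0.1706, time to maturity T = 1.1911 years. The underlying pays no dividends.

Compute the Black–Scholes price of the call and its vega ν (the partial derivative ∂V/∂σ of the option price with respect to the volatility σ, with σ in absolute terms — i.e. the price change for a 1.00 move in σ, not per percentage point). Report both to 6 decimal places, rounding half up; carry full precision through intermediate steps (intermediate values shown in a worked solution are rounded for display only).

price = 7.659233
ν = 72.366047

σ√T = 0.1706·√1.1911 = 0.186189
d₁ = (ln(S/K) + (r+σ²/2)T) / (σ√T) = (ln(174.76/204.41) + (0.0675+0.1706²/2)·1.1911) / 0.186189 = (-0.156714 + 0.097732) / 0.186189 = -0.316785
d₂ = d₁ − σ√T = -0.316785 − 0.186189 = -0.502974
e^{−rT} = e^{−0.0675·1.1911} = 0.922748
N(d₁) = 0.375703,  N(d₂) = 0.307491
Call price V = S·N(d₁) − K·e^{−rT}·N(d₂) = 65.657899 − 57.998666 = 7.659233
φ(d₁) = (1/√(2π))·e^{−d₁²/2} = 0.379419
ν = S·φ(d₁)·√T = 72.366047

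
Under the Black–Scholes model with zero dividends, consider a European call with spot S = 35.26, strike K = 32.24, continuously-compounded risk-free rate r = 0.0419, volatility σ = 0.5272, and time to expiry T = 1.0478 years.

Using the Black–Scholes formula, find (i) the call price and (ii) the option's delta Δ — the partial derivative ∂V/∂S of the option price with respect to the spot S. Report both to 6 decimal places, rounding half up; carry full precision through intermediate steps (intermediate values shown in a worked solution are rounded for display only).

σ√T = 0.5272·√1.0478 = 0.539653
d₁ = (ln(S/K) + (r+σ²/2)T) / (σ√T) = (ln(35.26/32.24) + (0.0419+0.5272²/2)·1.0478) / 0.539653 = (0.089541 + 0.189516) / 0.539653 = 0.517104
d₂ = d₁ − σ√T = 0.517104 − 0.539653 = -0.022549
e^{−rT} = e^{−0.0419·1.0478} = 0.957047
N(d₁) = 0.697458,  N(d₂) = 0.491005
Call price V = S·N(d₁) − K·e^{−rT}·N(d₂) = 24.592378 − 15.150056 = 9.442322
Δ = N(d₁) = 0.697458

price = 9.442322
Δ = 0.697458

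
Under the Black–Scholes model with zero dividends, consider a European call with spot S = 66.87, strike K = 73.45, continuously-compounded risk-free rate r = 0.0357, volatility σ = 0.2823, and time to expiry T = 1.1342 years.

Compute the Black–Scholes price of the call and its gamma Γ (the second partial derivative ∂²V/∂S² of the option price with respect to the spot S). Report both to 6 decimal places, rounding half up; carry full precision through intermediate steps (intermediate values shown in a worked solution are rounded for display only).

price = 6.504600
Γ = 0.019836

σ√T = 0.2823·√1.1342 = 0.300646
d₁ = (ln(S/K) + (r+σ²/2)T) / (σ√T) = (ln(66.87/73.45) + (0.0357+0.2823²/2)·1.1342) / 0.300646 = (-0.093854 + 0.085685) / 0.300646 = -0.027173
d₂ = d₁ − σ√T = -0.027173 − 0.300646 = -0.327819
e^{−rT} = e^{−0.0357·1.1342} = 0.960318
N(d₁) = 0.489161,  N(d₂) = 0.371524
Call price V = S·N(d₁) − K·e^{−rT}·N(d₂) = 32.710187 − 26.205587 = 6.504600
φ(d₁) = (1/√(2π))·e^{−d₁²/2} = 0.398795
Γ = φ(d₁) / (S·σ·√T) = 0.019836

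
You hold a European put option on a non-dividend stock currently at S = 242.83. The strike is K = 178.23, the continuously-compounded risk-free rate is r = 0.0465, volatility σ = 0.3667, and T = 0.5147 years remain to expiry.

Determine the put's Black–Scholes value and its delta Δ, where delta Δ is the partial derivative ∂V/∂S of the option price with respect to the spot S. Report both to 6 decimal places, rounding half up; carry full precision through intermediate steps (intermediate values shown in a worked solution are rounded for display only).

price = 2.626533
Δ = -0.081034

σ√T = 0.3667·√0.5147 = 0.263080
d₁ = (ln(S/K) + (r+σ²/2)T) / (σ√T) = (ln(242.83/178.23) + (0.0465+0.3667²/2)·0.5147) / 0.263080 = (0.309287 + 0.058539) / 0.263080 = 1.398152
d₂ = d₁ − σ√T = 1.398152 − 0.263080 = 1.135072
e^{−rT} = e^{−0.0465·0.5147} = 0.976351
N(−d₁) = 0.081034,  N(−d₂) = 0.128173
Put price V = K·e^{−rT}·N(−d₂) − S·N(−d₁) = 22.303962 − 19.677429 = 2.626533
Δ = −N(−d₁) = -0.081034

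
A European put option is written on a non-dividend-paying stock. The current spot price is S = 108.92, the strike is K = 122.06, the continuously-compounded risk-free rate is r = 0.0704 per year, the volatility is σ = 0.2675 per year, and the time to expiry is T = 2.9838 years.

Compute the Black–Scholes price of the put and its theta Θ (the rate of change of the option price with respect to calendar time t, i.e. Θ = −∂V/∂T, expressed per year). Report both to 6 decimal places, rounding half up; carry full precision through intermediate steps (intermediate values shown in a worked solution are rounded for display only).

σ√T = 0.2675·√2.9838 = 0.462071
d₁ = (ln(S/K) + (r+σ²/2)T) / (σ√T) = (ln(108.92/122.06) + (0.0704+0.2675²/2)·2.9838) / 0.462071 = (-0.113899 + 0.316814) / 0.462071 = 0.439143
d₂ = d₁ − σ√T = 0.439143 − 0.462071 = -0.022928
e^{−rT} = e^{−0.0704·2.9838} = 0.810536
N(−d₁) = 0.330279,  N(−d₂) = 0.509146
Put price V = K·e^{−rT}·N(−d₂) − S·N(−d₁) = 50.371873 − 35.973983 = 14.397890
φ(d₁) = (1/√(2π))·e^{−d₁²/2} = 0.362271
Θ = −S·φ(d₁)·σ/(2√T) + r·K·e^{−rT}·N(−d₂) = −3.055277 + 3.546180 = 0.490903

price = 14.397890
Θ = 0.490903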